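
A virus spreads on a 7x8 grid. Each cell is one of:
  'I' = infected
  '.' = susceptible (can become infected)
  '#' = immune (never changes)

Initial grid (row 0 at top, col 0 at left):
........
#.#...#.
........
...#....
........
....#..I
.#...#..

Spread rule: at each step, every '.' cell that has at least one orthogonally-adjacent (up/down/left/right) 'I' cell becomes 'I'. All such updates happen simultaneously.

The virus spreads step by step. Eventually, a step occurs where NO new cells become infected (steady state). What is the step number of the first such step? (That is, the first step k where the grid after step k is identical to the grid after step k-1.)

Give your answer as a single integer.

Step 0 (initial): 1 infected
Step 1: +3 new -> 4 infected
Step 2: +4 new -> 8 infected
Step 3: +3 new -> 11 infected
Step 4: +4 new -> 15 infected
Step 5: +4 new -> 19 infected
Step 6: +5 new -> 24 infected
Step 7: +7 new -> 31 infected
Step 8: +8 new -> 39 infected
Step 9: +4 new -> 43 infected
Step 10: +4 new -> 47 infected
Step 11: +1 new -> 48 infected
Step 12: +1 new -> 49 infected
Step 13: +0 new -> 49 infected

Answer: 13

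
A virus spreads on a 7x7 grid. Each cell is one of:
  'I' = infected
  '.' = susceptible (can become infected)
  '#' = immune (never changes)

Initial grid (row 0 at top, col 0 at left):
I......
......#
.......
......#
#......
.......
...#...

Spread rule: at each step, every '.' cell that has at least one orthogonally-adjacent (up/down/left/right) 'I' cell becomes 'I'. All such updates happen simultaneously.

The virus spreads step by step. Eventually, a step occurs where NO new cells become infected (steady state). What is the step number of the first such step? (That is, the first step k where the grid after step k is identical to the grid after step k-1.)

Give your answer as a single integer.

Step 0 (initial): 1 infected
Step 1: +2 new -> 3 infected
Step 2: +3 new -> 6 infected
Step 3: +4 new -> 10 infected
Step 4: +4 new -> 14 infected
Step 5: +5 new -> 19 infected
Step 6: +6 new -> 25 infected
Step 7: +6 new -> 31 infected
Step 8: +6 new -> 37 infected
Step 9: +2 new -> 39 infected
Step 10: +3 new -> 42 infected
Step 11: +2 new -> 44 infected
Step 12: +1 new -> 45 infected
Step 13: +0 new -> 45 infected

Answer: 13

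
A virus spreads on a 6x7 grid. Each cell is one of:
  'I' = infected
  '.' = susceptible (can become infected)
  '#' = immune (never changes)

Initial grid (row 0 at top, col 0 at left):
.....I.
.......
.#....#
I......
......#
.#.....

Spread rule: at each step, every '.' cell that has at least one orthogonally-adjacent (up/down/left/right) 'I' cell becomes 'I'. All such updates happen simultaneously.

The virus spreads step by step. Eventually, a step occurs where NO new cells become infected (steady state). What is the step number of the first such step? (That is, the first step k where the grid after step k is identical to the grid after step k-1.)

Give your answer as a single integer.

Step 0 (initial): 2 infected
Step 1: +6 new -> 8 infected
Step 2: +8 new -> 16 infected
Step 3: +9 new -> 25 infected
Step 4: +8 new -> 33 infected
Step 5: +3 new -> 36 infected
Step 6: +2 new -> 38 infected
Step 7: +0 new -> 38 infected

Answer: 7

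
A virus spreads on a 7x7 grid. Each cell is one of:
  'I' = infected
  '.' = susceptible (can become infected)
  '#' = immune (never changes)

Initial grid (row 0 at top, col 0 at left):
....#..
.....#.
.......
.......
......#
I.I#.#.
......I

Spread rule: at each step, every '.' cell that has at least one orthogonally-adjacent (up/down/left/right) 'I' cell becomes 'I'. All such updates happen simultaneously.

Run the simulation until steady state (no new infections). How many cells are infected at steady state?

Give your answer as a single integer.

Answer: 44

Derivation:
Step 0 (initial): 3 infected
Step 1: +7 new -> 10 infected
Step 2: +7 new -> 17 infected
Step 3: +6 new -> 23 infected
Step 4: +6 new -> 29 infected
Step 5: +6 new -> 35 infected
Step 6: +5 new -> 40 infected
Step 7: +1 new -> 41 infected
Step 8: +1 new -> 42 infected
Step 9: +1 new -> 43 infected
Step 10: +1 new -> 44 infected
Step 11: +0 new -> 44 infected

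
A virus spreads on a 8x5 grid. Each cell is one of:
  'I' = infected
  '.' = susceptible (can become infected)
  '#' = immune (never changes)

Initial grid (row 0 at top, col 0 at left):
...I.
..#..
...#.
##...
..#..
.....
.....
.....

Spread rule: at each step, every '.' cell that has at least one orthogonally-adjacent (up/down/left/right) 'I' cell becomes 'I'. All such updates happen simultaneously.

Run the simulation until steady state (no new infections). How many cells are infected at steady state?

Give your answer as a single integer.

Step 0 (initial): 1 infected
Step 1: +3 new -> 4 infected
Step 2: +2 new -> 6 infected
Step 3: +3 new -> 9 infected
Step 4: +3 new -> 12 infected
Step 5: +4 new -> 16 infected
Step 6: +3 new -> 19 infected
Step 7: +2 new -> 21 infected
Step 8: +3 new -> 24 infected
Step 9: +3 new -> 27 infected
Step 10: +4 new -> 31 infected
Step 11: +3 new -> 34 infected
Step 12: +1 new -> 35 infected
Step 13: +0 new -> 35 infected

Answer: 35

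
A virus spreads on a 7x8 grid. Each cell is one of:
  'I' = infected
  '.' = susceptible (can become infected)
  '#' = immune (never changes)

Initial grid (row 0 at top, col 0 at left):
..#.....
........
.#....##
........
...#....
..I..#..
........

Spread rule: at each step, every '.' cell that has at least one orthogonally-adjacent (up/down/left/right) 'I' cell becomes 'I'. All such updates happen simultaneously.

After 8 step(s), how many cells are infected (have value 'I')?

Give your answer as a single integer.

Step 0 (initial): 1 infected
Step 1: +4 new -> 5 infected
Step 2: +6 new -> 11 infected
Step 3: +7 new -> 18 infected
Step 4: +6 new -> 24 infected
Step 5: +7 new -> 31 infected
Step 6: +9 new -> 40 infected
Step 7: +5 new -> 45 infected
Step 8: +2 new -> 47 infected

Answer: 47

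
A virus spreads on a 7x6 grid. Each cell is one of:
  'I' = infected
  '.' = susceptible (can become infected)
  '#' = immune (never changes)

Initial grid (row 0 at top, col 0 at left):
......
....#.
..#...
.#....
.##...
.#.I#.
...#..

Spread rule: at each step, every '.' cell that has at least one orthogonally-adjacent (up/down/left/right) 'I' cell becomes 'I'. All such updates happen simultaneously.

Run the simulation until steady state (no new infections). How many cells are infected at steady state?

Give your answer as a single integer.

Answer: 34

Derivation:
Step 0 (initial): 1 infected
Step 1: +2 new -> 3 infected
Step 2: +3 new -> 6 infected
Step 3: +5 new -> 11 infected
Step 4: +5 new -> 16 infected
Step 5: +5 new -> 21 infected
Step 6: +6 new -> 27 infected
Step 7: +5 new -> 32 infected
Step 8: +2 new -> 34 infected
Step 9: +0 new -> 34 infected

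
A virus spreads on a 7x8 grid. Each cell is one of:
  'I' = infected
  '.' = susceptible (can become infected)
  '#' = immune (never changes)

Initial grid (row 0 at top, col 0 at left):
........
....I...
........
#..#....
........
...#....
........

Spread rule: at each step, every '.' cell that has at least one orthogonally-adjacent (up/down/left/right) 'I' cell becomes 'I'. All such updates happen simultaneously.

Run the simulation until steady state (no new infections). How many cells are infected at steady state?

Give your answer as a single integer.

Answer: 53

Derivation:
Step 0 (initial): 1 infected
Step 1: +4 new -> 5 infected
Step 2: +7 new -> 12 infected
Step 3: +8 new -> 20 infected
Step 4: +10 new -> 30 infected
Step 5: +8 new -> 38 infected
Step 6: +6 new -> 44 infected
Step 7: +5 new -> 49 infected
Step 8: +3 new -> 52 infected
Step 9: +1 new -> 53 infected
Step 10: +0 new -> 53 infected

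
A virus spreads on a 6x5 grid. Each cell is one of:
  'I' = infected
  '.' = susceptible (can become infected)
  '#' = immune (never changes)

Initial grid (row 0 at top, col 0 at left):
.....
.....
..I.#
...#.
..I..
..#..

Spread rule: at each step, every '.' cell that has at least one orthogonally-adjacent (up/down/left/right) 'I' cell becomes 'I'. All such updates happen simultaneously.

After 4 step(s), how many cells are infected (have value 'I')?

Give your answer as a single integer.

Step 0 (initial): 2 infected
Step 1: +6 new -> 8 infected
Step 2: +9 new -> 17 infected
Step 3: +8 new -> 25 infected
Step 4: +2 new -> 27 infected

Answer: 27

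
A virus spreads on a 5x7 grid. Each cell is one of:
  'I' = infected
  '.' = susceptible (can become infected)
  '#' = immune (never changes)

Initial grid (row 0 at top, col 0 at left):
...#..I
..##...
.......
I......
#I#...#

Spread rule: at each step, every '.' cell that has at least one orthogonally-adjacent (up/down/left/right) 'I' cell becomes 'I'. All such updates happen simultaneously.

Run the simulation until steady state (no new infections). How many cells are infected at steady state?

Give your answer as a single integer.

Step 0 (initial): 3 infected
Step 1: +4 new -> 7 infected
Step 2: +6 new -> 13 infected
Step 3: +7 new -> 20 infected
Step 4: +6 new -> 26 infected
Step 5: +3 new -> 29 infected
Step 6: +0 new -> 29 infected

Answer: 29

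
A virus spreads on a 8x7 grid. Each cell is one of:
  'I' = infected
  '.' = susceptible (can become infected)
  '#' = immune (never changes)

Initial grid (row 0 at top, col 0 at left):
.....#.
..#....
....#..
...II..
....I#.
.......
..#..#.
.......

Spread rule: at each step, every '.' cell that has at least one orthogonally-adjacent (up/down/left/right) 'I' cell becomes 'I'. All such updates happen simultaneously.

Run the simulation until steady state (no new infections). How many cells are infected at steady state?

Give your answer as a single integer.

Answer: 50

Derivation:
Step 0 (initial): 3 infected
Step 1: +5 new -> 8 infected
Step 2: +9 new -> 17 infected
Step 3: +12 new -> 29 infected
Step 4: +10 new -> 39 infected
Step 5: +7 new -> 46 infected
Step 6: +3 new -> 49 infected
Step 7: +1 new -> 50 infected
Step 8: +0 new -> 50 infected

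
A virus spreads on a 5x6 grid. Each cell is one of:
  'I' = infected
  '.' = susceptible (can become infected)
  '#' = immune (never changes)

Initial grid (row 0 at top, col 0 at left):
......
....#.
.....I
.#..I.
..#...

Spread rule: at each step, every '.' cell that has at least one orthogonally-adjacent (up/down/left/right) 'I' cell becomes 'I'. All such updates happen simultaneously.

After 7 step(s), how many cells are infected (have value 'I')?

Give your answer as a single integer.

Step 0 (initial): 2 infected
Step 1: +5 new -> 7 infected
Step 2: +5 new -> 12 infected
Step 3: +3 new -> 15 infected
Step 4: +3 new -> 18 infected
Step 5: +3 new -> 21 infected
Step 6: +3 new -> 24 infected
Step 7: +2 new -> 26 infected

Answer: 26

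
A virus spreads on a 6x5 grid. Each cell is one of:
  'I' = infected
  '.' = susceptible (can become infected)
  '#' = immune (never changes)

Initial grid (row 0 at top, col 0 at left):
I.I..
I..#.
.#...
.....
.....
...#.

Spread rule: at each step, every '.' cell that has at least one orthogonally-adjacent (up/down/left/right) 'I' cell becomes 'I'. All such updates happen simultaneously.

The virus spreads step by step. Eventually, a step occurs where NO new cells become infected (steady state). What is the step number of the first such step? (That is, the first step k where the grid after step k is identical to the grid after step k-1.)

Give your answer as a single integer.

Step 0 (initial): 3 infected
Step 1: +5 new -> 8 infected
Step 2: +3 new -> 11 infected
Step 3: +5 new -> 16 infected
Step 4: +5 new -> 21 infected
Step 5: +4 new -> 25 infected
Step 6: +1 new -> 26 infected
Step 7: +1 new -> 27 infected
Step 8: +0 new -> 27 infected

Answer: 8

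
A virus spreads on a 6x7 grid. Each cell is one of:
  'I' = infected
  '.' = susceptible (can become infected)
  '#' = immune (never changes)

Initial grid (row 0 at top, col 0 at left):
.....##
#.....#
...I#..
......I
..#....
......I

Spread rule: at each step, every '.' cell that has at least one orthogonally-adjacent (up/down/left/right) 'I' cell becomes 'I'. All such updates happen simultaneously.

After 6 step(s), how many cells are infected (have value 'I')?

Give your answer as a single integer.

Step 0 (initial): 3 infected
Step 1: +7 new -> 10 infected
Step 2: +10 new -> 20 infected
Step 3: +8 new -> 28 infected
Step 4: +4 new -> 32 infected
Step 5: +3 new -> 35 infected
Step 6: +1 new -> 36 infected

Answer: 36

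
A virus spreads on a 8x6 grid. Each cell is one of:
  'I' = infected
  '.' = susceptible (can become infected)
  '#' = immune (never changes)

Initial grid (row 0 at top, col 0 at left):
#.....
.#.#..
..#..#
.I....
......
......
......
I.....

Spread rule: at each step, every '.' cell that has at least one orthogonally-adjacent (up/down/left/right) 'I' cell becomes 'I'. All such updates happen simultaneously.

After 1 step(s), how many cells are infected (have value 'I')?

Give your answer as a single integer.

Step 0 (initial): 2 infected
Step 1: +6 new -> 8 infected

Answer: 8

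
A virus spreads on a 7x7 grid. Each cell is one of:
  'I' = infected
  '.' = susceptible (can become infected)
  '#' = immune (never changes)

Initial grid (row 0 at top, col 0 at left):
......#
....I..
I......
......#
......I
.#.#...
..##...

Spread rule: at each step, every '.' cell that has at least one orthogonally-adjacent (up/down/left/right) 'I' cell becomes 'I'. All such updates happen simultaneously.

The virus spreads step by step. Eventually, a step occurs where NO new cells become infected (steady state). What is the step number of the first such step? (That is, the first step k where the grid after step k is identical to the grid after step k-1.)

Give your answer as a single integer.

Answer: 6

Derivation:
Step 0 (initial): 3 infected
Step 1: +9 new -> 12 infected
Step 2: +16 new -> 28 infected
Step 3: +10 new -> 38 infected
Step 4: +3 new -> 41 infected
Step 5: +2 new -> 43 infected
Step 6: +0 new -> 43 infected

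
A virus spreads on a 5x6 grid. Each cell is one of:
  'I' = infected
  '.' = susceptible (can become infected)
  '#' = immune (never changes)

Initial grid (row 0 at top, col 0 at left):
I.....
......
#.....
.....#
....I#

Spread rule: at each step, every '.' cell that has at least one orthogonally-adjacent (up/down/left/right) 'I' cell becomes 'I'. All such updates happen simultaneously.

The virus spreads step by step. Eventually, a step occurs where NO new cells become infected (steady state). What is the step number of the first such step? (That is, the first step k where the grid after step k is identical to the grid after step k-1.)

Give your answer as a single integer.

Step 0 (initial): 2 infected
Step 1: +4 new -> 6 infected
Step 2: +5 new -> 11 infected
Step 3: +8 new -> 19 infected
Step 4: +6 new -> 25 infected
Step 5: +2 new -> 27 infected
Step 6: +0 new -> 27 infected

Answer: 6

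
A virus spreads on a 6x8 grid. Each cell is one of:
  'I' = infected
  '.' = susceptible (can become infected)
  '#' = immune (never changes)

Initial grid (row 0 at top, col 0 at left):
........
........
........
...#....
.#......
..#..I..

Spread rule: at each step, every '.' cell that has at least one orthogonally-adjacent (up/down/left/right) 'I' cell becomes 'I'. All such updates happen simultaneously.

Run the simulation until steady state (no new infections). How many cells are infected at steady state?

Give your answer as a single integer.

Step 0 (initial): 1 infected
Step 1: +3 new -> 4 infected
Step 2: +5 new -> 9 infected
Step 3: +5 new -> 14 infected
Step 4: +5 new -> 19 infected
Step 5: +6 new -> 25 infected
Step 6: +6 new -> 31 infected
Step 7: +5 new -> 36 infected
Step 8: +4 new -> 40 infected
Step 9: +3 new -> 43 infected
Step 10: +2 new -> 45 infected
Step 11: +0 new -> 45 infected

Answer: 45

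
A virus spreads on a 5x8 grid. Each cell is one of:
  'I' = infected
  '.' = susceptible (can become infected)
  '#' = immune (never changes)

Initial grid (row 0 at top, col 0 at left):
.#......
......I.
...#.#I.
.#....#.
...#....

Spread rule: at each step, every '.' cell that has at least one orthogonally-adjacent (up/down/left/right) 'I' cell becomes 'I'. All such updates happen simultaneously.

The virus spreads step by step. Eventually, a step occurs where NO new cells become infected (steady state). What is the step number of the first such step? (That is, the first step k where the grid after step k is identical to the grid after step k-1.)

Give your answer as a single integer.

Answer: 10

Derivation:
Step 0 (initial): 2 infected
Step 1: +4 new -> 6 infected
Step 2: +4 new -> 10 infected
Step 3: +4 new -> 14 infected
Step 4: +4 new -> 18 infected
Step 5: +7 new -> 25 infected
Step 6: +3 new -> 28 infected
Step 7: +3 new -> 31 infected
Step 8: +2 new -> 33 infected
Step 9: +1 new -> 34 infected
Step 10: +0 new -> 34 infected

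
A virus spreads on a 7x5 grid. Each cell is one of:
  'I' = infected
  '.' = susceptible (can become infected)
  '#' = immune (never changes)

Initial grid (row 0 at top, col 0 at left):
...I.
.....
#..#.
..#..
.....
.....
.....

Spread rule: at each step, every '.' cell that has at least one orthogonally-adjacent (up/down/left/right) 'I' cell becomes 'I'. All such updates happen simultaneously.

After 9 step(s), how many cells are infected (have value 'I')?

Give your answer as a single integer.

Answer: 32

Derivation:
Step 0 (initial): 1 infected
Step 1: +3 new -> 4 infected
Step 2: +3 new -> 7 infected
Step 3: +4 new -> 11 infected
Step 4: +3 new -> 14 infected
Step 5: +3 new -> 17 infected
Step 6: +4 new -> 21 infected
Step 7: +5 new -> 26 infected
Step 8: +4 new -> 30 infected
Step 9: +2 new -> 32 infected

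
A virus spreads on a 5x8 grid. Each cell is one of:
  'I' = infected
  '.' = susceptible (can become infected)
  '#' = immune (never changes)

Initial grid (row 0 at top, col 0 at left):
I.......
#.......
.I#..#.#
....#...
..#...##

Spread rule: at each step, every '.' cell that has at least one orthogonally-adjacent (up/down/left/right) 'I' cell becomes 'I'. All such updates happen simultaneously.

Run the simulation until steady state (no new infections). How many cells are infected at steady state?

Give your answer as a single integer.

Answer: 32

Derivation:
Step 0 (initial): 2 infected
Step 1: +4 new -> 6 infected
Step 2: +5 new -> 11 infected
Step 3: +4 new -> 15 infected
Step 4: +4 new -> 19 infected
Step 5: +4 new -> 23 infected
Step 6: +3 new -> 26 infected
Step 7: +4 new -> 30 infected
Step 8: +1 new -> 31 infected
Step 9: +1 new -> 32 infected
Step 10: +0 new -> 32 infected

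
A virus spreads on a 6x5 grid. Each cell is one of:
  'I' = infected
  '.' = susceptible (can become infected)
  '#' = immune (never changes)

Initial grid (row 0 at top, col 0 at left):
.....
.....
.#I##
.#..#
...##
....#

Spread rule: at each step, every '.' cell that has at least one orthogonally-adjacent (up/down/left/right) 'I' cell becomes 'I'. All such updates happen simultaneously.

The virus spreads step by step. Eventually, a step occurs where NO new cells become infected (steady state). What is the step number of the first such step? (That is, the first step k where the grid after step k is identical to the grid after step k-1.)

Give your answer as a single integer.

Answer: 6

Derivation:
Step 0 (initial): 1 infected
Step 1: +2 new -> 3 infected
Step 2: +5 new -> 8 infected
Step 3: +6 new -> 14 infected
Step 4: +6 new -> 20 infected
Step 5: +2 new -> 22 infected
Step 6: +0 new -> 22 infected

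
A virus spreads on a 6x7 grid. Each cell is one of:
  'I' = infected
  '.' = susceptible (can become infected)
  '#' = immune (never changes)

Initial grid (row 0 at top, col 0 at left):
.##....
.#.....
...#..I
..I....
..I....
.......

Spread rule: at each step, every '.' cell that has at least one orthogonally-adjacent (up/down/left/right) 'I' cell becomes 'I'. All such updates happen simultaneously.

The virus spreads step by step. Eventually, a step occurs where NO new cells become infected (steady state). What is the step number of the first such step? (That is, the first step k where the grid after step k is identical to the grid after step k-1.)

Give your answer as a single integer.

Step 0 (initial): 3 infected
Step 1: +9 new -> 12 infected
Step 2: +13 new -> 25 infected
Step 3: +8 new -> 33 infected
Step 4: +4 new -> 37 infected
Step 5: +1 new -> 38 infected
Step 6: +0 new -> 38 infected

Answer: 6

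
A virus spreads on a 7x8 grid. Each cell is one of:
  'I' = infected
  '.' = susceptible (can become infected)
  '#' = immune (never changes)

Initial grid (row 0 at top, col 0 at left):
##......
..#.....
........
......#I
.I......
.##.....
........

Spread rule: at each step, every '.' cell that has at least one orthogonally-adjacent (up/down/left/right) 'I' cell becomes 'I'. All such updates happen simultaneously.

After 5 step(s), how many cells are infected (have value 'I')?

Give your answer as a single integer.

Answer: 47

Derivation:
Step 0 (initial): 2 infected
Step 1: +5 new -> 7 infected
Step 2: +9 new -> 16 infected
Step 3: +13 new -> 29 infected
Step 4: +12 new -> 41 infected
Step 5: +6 new -> 47 infected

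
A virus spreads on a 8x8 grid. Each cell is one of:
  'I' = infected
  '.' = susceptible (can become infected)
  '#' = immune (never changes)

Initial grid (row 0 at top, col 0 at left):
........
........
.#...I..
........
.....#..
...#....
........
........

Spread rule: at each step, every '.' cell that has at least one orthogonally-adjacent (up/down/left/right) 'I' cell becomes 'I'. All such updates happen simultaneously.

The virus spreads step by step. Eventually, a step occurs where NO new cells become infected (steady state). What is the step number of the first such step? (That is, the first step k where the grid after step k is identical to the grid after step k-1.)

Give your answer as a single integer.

Step 0 (initial): 1 infected
Step 1: +4 new -> 5 infected
Step 2: +7 new -> 12 infected
Step 3: +9 new -> 21 infected
Step 4: +8 new -> 29 infected
Step 5: +8 new -> 37 infected
Step 6: +10 new -> 47 infected
Step 7: +8 new -> 55 infected
Step 8: +3 new -> 58 infected
Step 9: +2 new -> 60 infected
Step 10: +1 new -> 61 infected
Step 11: +0 new -> 61 infected

Answer: 11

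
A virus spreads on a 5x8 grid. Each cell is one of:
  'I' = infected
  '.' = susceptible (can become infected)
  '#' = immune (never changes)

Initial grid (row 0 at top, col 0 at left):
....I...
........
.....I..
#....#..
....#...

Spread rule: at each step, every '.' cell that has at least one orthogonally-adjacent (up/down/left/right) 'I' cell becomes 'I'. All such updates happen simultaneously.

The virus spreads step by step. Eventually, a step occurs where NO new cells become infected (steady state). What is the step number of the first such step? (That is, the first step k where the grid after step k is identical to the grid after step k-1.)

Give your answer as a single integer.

Answer: 8

Derivation:
Step 0 (initial): 2 infected
Step 1: +6 new -> 8 infected
Step 2: +8 new -> 16 infected
Step 3: +8 new -> 24 infected
Step 4: +7 new -> 31 infected
Step 5: +4 new -> 35 infected
Step 6: +1 new -> 36 infected
Step 7: +1 new -> 37 infected
Step 8: +0 new -> 37 infected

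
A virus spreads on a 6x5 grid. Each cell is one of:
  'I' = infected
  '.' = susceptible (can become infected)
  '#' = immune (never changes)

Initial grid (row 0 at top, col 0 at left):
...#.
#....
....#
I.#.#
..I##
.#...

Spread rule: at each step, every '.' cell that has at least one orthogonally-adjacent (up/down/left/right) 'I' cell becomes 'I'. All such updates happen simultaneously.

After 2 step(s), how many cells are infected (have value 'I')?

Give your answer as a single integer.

Answer: 10

Derivation:
Step 0 (initial): 2 infected
Step 1: +5 new -> 7 infected
Step 2: +3 new -> 10 infected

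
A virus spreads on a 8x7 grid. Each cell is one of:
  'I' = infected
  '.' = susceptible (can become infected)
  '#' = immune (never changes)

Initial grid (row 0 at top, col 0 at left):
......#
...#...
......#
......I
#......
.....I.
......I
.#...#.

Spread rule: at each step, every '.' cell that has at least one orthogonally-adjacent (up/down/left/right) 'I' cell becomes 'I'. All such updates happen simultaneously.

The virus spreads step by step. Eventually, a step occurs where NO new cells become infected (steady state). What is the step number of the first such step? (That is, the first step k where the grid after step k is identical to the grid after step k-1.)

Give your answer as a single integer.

Answer: 10

Derivation:
Step 0 (initial): 3 infected
Step 1: +7 new -> 10 infected
Step 2: +5 new -> 15 infected
Step 3: +7 new -> 22 infected
Step 4: +9 new -> 31 infected
Step 5: +7 new -> 38 infected
Step 6: +5 new -> 43 infected
Step 7: +4 new -> 47 infected
Step 8: +2 new -> 49 infected
Step 9: +1 new -> 50 infected
Step 10: +0 new -> 50 infected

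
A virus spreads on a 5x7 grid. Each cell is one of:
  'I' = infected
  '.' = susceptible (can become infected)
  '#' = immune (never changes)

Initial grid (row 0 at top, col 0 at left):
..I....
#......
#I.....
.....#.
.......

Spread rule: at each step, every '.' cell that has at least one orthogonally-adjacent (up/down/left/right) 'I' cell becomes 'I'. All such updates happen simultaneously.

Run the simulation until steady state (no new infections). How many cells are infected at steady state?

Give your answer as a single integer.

Step 0 (initial): 2 infected
Step 1: +6 new -> 8 infected
Step 2: +7 new -> 15 infected
Step 3: +6 new -> 21 infected
Step 4: +5 new -> 26 infected
Step 5: +3 new -> 29 infected
Step 6: +2 new -> 31 infected
Step 7: +1 new -> 32 infected
Step 8: +0 new -> 32 infected

Answer: 32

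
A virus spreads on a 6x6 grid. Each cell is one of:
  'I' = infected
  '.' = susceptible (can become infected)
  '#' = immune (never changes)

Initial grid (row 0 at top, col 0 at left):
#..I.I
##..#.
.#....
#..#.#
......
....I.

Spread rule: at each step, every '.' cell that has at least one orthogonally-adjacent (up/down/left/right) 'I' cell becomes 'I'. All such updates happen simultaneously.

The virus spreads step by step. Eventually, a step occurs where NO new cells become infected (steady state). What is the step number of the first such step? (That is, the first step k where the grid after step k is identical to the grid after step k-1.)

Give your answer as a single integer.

Step 0 (initial): 3 infected
Step 1: +7 new -> 10 infected
Step 2: +8 new -> 18 infected
Step 3: +4 new -> 22 infected
Step 4: +3 new -> 25 infected
Step 5: +2 new -> 27 infected
Step 6: +0 new -> 27 infected

Answer: 6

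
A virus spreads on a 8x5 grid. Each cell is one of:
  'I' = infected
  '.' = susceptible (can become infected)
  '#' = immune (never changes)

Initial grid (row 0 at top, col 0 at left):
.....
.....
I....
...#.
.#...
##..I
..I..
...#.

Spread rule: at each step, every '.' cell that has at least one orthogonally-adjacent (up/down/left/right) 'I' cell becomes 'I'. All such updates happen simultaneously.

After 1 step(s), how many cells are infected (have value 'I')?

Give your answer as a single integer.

Step 0 (initial): 3 infected
Step 1: +10 new -> 13 infected

Answer: 13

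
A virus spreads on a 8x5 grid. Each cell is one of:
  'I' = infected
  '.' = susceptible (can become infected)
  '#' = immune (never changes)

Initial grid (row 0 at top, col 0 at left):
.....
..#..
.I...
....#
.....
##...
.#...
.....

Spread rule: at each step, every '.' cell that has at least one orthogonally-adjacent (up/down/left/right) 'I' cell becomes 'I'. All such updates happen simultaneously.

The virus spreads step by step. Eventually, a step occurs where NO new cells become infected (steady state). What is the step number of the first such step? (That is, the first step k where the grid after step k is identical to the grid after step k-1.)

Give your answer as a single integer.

Step 0 (initial): 1 infected
Step 1: +4 new -> 5 infected
Step 2: +6 new -> 11 infected
Step 3: +7 new -> 18 infected
Step 4: +4 new -> 22 infected
Step 5: +4 new -> 26 infected
Step 6: +3 new -> 29 infected
Step 7: +3 new -> 32 infected
Step 8: +2 new -> 34 infected
Step 9: +1 new -> 35 infected
Step 10: +0 new -> 35 infected

Answer: 10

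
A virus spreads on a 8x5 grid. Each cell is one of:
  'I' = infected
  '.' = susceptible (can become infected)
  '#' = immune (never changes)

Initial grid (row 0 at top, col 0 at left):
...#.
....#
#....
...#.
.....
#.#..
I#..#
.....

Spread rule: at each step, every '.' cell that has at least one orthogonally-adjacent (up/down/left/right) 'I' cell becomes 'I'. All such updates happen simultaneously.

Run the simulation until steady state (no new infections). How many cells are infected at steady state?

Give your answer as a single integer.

Step 0 (initial): 1 infected
Step 1: +1 new -> 2 infected
Step 2: +1 new -> 3 infected
Step 3: +1 new -> 4 infected
Step 4: +2 new -> 6 infected
Step 5: +2 new -> 8 infected
Step 6: +1 new -> 9 infected
Step 7: +2 new -> 11 infected
Step 8: +2 new -> 13 infected
Step 9: +3 new -> 16 infected
Step 10: +5 new -> 21 infected
Step 11: +4 new -> 25 infected
Step 12: +3 new -> 28 infected
Step 13: +2 new -> 30 infected
Step 14: +1 new -> 31 infected
Step 15: +0 new -> 31 infected

Answer: 31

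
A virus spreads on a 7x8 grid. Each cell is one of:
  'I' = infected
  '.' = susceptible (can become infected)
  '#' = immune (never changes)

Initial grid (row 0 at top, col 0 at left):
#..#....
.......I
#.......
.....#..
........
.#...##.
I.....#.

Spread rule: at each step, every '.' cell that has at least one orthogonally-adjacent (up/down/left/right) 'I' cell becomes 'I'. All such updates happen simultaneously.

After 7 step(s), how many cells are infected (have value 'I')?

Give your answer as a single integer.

Answer: 48

Derivation:
Step 0 (initial): 2 infected
Step 1: +5 new -> 7 infected
Step 2: +6 new -> 13 infected
Step 3: +9 new -> 22 infected
Step 4: +9 new -> 31 infected
Step 5: +10 new -> 41 infected
Step 6: +5 new -> 46 infected
Step 7: +2 new -> 48 infected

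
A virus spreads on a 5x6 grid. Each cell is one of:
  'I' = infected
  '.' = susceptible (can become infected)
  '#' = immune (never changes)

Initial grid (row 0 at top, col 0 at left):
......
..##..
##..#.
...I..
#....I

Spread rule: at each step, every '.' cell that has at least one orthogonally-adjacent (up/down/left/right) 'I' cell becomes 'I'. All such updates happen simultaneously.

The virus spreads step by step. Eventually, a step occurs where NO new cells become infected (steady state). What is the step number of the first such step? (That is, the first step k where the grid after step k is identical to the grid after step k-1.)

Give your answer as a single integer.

Step 0 (initial): 2 infected
Step 1: +6 new -> 8 infected
Step 2: +4 new -> 12 infected
Step 3: +3 new -> 15 infected
Step 4: +2 new -> 17 infected
Step 5: +1 new -> 18 infected
Step 6: +1 new -> 19 infected
Step 7: +1 new -> 20 infected
Step 8: +1 new -> 21 infected
Step 9: +2 new -> 23 infected
Step 10: +1 new -> 24 infected
Step 11: +0 new -> 24 infected

Answer: 11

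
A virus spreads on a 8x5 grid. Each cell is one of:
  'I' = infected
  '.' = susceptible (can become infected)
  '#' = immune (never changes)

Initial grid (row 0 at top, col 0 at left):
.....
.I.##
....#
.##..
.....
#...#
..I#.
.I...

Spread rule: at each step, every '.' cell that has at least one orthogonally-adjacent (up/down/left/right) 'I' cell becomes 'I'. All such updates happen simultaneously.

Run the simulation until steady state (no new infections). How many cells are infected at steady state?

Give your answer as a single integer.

Answer: 32

Derivation:
Step 0 (initial): 3 infected
Step 1: +8 new -> 11 infected
Step 2: +9 new -> 20 infected
Step 3: +6 new -> 26 infected
Step 4: +5 new -> 31 infected
Step 5: +1 new -> 32 infected
Step 6: +0 new -> 32 infected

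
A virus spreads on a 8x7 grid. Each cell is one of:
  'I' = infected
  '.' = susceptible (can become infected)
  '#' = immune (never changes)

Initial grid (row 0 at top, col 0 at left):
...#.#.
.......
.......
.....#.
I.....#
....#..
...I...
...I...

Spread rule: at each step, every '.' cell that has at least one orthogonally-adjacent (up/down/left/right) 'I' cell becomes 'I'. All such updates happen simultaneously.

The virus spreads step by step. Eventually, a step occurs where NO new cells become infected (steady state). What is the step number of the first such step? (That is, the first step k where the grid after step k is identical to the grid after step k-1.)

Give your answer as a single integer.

Step 0 (initial): 3 infected
Step 1: +8 new -> 11 infected
Step 2: +11 new -> 22 infected
Step 3: +9 new -> 31 infected
Step 4: +7 new -> 38 infected
Step 5: +4 new -> 42 infected
Step 6: +3 new -> 45 infected
Step 7: +3 new -> 48 infected
Step 8: +2 new -> 50 infected
Step 9: +1 new -> 51 infected
Step 10: +0 new -> 51 infected

Answer: 10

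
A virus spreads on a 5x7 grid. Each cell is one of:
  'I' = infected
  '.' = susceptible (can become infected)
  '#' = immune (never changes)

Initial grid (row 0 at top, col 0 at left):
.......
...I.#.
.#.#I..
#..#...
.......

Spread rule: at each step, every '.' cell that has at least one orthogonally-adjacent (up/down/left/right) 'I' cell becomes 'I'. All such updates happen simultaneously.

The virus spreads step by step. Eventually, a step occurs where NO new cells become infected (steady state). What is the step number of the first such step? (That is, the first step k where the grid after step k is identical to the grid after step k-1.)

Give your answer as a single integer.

Answer: 7

Derivation:
Step 0 (initial): 2 infected
Step 1: +5 new -> 7 infected
Step 2: +7 new -> 14 infected
Step 3: +8 new -> 22 infected
Step 4: +6 new -> 28 infected
Step 5: +1 new -> 29 infected
Step 6: +1 new -> 30 infected
Step 7: +0 new -> 30 infected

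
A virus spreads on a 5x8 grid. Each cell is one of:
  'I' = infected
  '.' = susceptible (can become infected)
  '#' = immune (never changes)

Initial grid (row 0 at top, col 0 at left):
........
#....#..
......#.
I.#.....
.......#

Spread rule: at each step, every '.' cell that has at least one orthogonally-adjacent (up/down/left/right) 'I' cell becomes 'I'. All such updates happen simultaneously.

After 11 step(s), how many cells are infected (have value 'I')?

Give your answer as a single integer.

Step 0 (initial): 1 infected
Step 1: +3 new -> 4 infected
Step 2: +2 new -> 6 infected
Step 3: +3 new -> 9 infected
Step 4: +4 new -> 13 infected
Step 5: +6 new -> 19 infected
Step 6: +5 new -> 24 infected
Step 7: +3 new -> 27 infected
Step 8: +2 new -> 29 infected
Step 9: +2 new -> 31 infected
Step 10: +3 new -> 34 infected
Step 11: +1 new -> 35 infected

Answer: 35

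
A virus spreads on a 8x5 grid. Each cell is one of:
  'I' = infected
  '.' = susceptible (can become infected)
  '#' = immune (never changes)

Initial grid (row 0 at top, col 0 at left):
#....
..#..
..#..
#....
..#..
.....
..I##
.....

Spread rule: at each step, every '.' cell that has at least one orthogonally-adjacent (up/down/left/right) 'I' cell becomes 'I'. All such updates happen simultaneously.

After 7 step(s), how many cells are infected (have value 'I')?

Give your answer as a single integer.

Step 0 (initial): 1 infected
Step 1: +3 new -> 4 infected
Step 2: +5 new -> 9 infected
Step 3: +6 new -> 15 infected
Step 4: +4 new -> 19 infected
Step 5: +4 new -> 23 infected
Step 6: +4 new -> 27 infected
Step 7: +4 new -> 31 infected

Answer: 31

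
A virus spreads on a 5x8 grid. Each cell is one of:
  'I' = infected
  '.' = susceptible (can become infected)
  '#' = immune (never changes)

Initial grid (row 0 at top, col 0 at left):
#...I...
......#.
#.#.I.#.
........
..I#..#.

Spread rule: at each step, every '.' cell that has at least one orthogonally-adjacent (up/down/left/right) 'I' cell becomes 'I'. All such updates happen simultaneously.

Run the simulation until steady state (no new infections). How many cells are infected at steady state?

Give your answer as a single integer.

Step 0 (initial): 3 infected
Step 1: +8 new -> 11 infected
Step 2: +9 new -> 20 infected
Step 3: +7 new -> 27 infected
Step 4: +3 new -> 30 infected
Step 5: +3 new -> 33 infected
Step 6: +0 new -> 33 infected

Answer: 33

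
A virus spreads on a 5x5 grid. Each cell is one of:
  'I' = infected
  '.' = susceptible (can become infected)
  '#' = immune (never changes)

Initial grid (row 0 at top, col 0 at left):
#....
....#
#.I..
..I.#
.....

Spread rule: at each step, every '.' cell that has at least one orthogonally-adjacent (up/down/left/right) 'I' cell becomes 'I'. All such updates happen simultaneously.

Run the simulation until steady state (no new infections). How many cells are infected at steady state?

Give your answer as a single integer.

Step 0 (initial): 2 infected
Step 1: +6 new -> 8 infected
Step 2: +7 new -> 15 infected
Step 3: +5 new -> 20 infected
Step 4: +1 new -> 21 infected
Step 5: +0 new -> 21 infected

Answer: 21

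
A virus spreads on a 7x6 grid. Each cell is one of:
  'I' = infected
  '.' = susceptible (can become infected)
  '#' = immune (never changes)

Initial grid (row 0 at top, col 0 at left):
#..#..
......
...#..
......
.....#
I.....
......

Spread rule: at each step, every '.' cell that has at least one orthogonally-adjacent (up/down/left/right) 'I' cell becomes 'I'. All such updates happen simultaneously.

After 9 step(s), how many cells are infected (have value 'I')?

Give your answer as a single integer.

Answer: 37

Derivation:
Step 0 (initial): 1 infected
Step 1: +3 new -> 4 infected
Step 2: +4 new -> 8 infected
Step 3: +5 new -> 13 infected
Step 4: +6 new -> 19 infected
Step 5: +6 new -> 25 infected
Step 6: +4 new -> 29 infected
Step 7: +4 new -> 33 infected
Step 8: +2 new -> 35 infected
Step 9: +2 new -> 37 infected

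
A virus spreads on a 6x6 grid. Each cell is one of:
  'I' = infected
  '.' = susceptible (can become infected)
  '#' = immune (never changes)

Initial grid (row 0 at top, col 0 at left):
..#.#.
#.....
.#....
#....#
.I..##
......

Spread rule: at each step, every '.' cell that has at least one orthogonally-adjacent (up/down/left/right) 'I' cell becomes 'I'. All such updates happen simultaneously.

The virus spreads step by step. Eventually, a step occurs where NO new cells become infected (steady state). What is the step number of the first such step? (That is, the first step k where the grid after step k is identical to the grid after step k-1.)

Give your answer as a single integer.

Answer: 9

Derivation:
Step 0 (initial): 1 infected
Step 1: +4 new -> 5 infected
Step 2: +4 new -> 9 infected
Step 3: +3 new -> 12 infected
Step 4: +4 new -> 16 infected
Step 5: +4 new -> 20 infected
Step 6: +4 new -> 24 infected
Step 7: +2 new -> 26 infected
Step 8: +1 new -> 27 infected
Step 9: +0 new -> 27 infected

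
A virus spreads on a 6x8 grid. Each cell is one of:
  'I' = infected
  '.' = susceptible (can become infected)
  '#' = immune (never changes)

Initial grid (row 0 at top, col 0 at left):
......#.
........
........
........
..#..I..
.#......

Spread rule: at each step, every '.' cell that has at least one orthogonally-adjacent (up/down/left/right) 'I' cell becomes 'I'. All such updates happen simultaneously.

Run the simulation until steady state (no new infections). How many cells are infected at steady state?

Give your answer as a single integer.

Answer: 45

Derivation:
Step 0 (initial): 1 infected
Step 1: +4 new -> 5 infected
Step 2: +7 new -> 12 infected
Step 3: +7 new -> 19 infected
Step 4: +7 new -> 26 infected
Step 5: +5 new -> 31 infected
Step 6: +6 new -> 37 infected
Step 7: +4 new -> 41 infected
Step 8: +3 new -> 44 infected
Step 9: +1 new -> 45 infected
Step 10: +0 new -> 45 infected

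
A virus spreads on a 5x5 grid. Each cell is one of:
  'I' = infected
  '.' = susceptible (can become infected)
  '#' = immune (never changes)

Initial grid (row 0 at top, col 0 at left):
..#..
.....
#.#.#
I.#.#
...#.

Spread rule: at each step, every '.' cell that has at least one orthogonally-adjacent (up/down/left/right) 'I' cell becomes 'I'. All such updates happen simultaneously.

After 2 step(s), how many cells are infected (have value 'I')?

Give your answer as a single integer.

Answer: 5

Derivation:
Step 0 (initial): 1 infected
Step 1: +2 new -> 3 infected
Step 2: +2 new -> 5 infected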